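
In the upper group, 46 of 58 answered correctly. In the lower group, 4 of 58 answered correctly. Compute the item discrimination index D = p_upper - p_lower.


p_upper = 46/58 = 0.7931
p_lower = 4/58 = 0.069
D = 0.7931 - 0.069 = 0.7241

0.7241


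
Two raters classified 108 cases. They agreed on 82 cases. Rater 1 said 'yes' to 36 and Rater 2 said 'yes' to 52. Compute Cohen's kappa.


P_o = 82/108 = 0.759259
P_e = (36*52 + 72*56) / 11664 = 0.506173
kappa = (P_o - P_e) / (1 - P_e)
kappa = (0.759259 - 0.506173) / (1 - 0.506173)
kappa = 0.5125

0.5125


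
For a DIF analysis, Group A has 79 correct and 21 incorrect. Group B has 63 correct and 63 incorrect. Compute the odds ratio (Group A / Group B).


Odds_A = 79/21 = 3.7619
Odds_B = 63/63 = 1.0
OR = Odds_A / Odds_B = 3.7619 / 1.0
Exactly, OR = (79 * 63) / (21 * 63) = 4977 / 1323
OR = 3.7619

3.7619


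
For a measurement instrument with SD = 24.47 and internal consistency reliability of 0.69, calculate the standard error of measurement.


SEM = SD * sqrt(1 - rxx)
SEM = 24.47 * sqrt(1 - 0.69)
SEM = 24.47 * sqrt(0.31) = 24.47 * 0.556776
SEM = 13.6243

13.6243


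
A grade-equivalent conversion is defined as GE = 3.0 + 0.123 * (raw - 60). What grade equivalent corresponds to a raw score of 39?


raw - median = 39 - 60 = -21
slope * diff = 0.123 * -21 = -2.583
GE = 3.0 + -2.583
GE = 0.417

0.417


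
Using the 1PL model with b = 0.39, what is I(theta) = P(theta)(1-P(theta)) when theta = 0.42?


P = 1/(1+exp(-(0.42-0.39))) = 0.5075
I = P*(1-P) = 0.5075 * 0.4925
I = 0.2499

0.2499


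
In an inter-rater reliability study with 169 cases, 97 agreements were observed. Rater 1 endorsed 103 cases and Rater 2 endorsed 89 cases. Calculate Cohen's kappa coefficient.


P_o = 97/169 = 0.573964
P_e = (103*89 + 66*80) / 28561 = 0.50583
kappa = (P_o - P_e) / (1 - P_e)
kappa = (0.573964 - 0.50583) / (1 - 0.50583)
kappa = 0.1379

0.1379


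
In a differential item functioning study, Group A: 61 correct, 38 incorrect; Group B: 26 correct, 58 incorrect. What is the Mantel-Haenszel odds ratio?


Odds_A = 61/38 = 1.6053
Odds_B = 26/58 = 0.4483
OR = Odds_A / Odds_B = 1.6053 / 0.4483
Exactly, OR = (61 * 58) / (38 * 26) = 3538 / 988
OR = 3.581

3.581


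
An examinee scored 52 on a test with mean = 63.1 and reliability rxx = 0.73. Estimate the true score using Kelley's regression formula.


T_est = rxx * X + (1 - rxx) * mean
T_est = 0.73 * 52 + 0.27 * 63.1
T_est = 37.96 + 17.037
T_est = 54.997

54.997


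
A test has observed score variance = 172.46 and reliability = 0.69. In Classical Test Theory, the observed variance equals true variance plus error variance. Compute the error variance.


var_true = rxx * var_obs = 0.69 * 172.46 = 118.9974
var_error = var_obs - var_true
var_error = 172.46 - 118.9974
var_error = 53.4626

53.4626


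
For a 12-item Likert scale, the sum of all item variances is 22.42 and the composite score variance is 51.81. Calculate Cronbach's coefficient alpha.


alpha = (k/(k-1)) * (1 - sum(si^2)/s_total^2)
= (12/11) * (1 - 22.42/51.81)
alpha = 0.6188

0.6188


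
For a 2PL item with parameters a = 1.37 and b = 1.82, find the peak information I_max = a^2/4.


For 2PL, max info at theta = b = 1.82
I_max = a^2 / 4 = 1.37^2 / 4
= 1.8769 / 4
I_max = 0.4692

0.4692


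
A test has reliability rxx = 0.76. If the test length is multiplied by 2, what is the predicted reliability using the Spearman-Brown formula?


r_new = (n * rxx) / (1 + (n-1) * rxx)
r_new = (2 * 0.76) / (1 + 1 * 0.76)
r_new = 1.52 / 1.76
r_new = 0.8636

0.8636


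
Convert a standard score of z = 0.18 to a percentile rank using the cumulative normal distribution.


CDF(z) = 0.5 * (1 + erf(z/sqrt(2)))
erf(0.1273) = 0.1428
CDF = 0.5714
Percentile rank = 0.5714 * 100 = 57.14

57.14


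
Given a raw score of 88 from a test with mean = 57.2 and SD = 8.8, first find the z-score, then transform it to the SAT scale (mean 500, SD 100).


z = (X - mean) / SD = (88 - 57.2) / 8.8
z = 30.8 / 8.8
z = 3.5
SAT-scale = SAT = 500 + 100z
Carry z at full precision (z = 30.8 / 8.8) into the conversion:
SAT-scale = 500 + 100 * (30.8 / 8.8) = 500 + 3080 / 8.8
SAT-scale = 500 + 350.0
SAT-scale = 850.0

850.0


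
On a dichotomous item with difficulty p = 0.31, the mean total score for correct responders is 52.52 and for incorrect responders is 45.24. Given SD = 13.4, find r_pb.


q = 1 - p = 0.69
rpb = ((M1 - M0) / SD) * sqrt(p * q)
rpb = ((52.52 - 45.24) / 13.4) * sqrt(0.31 * 0.69)
rpb = 0.2513

0.2513


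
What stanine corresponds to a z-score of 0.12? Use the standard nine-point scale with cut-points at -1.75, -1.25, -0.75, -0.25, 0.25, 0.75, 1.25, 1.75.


Stanine boundaries: [-1.75, -1.25, -0.75, -0.25, 0.25, 0.75, 1.25, 1.75]
z = 0.12
Check each boundary:
  z >= -1.75 -> could be stanine 2
  z >= -1.25 -> could be stanine 3
  z >= -0.75 -> could be stanine 4
  z >= -0.25 -> could be stanine 5
  z < 0.25
  z < 0.75
  z < 1.25
  z < 1.75
Highest qualifying boundary gives stanine = 5

5


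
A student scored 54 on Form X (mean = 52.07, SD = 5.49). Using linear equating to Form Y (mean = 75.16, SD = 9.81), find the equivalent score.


slope = SD_Y / SD_X = 9.81 / 5.49 ~ 1.7869
intercept = mean_Y - slope * mean_X = 75.16 - (9.81 / 5.49) * 52.07 ~ -17.8831
Y = slope * X + intercept. To avoid rounding drift from the rounded slope/intercept, evaluate the equivalent form Y = mean_Y + SD_Y * (X - mean_X) / SD_X at full precision:
Y = 75.16 + 9.81 * (54 - 52.07) / 5.49
Y = 75.16 + 9.81 * 1.93 / 5.49
Y = 75.16 + 18.9333 / 5.49
Y = 75.16 + 3.4487
Y = 78.6087

78.6087


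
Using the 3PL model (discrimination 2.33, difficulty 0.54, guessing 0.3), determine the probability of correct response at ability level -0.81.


logit = 2.33*(-0.81 - 0.54) = -3.1455
P* = 1/(1 + exp(--3.1455)) = 0.0413
P = 0.3 + (1 - 0.3) * 0.0413
P = 0.3289

0.3289


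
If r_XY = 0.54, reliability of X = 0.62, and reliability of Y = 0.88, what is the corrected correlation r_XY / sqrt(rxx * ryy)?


r_corrected = rxy / sqrt(rxx * ryy)
= 0.54 / sqrt(0.62 * 0.88)
= 0.54 / sqrt(0.5456)
= 0.54 / 0.738647
r_corrected = 0.7311

0.7311


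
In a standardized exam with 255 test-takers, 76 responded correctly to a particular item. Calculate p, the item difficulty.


Item difficulty p = number correct / total examinees
p = 76 / 255
p = 0.298

0.298


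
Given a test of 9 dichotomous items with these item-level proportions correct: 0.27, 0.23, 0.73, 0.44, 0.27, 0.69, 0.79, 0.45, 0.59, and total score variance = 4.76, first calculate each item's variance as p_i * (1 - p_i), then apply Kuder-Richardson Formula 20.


For each item, compute p_i * q_i:
  Item 1: 0.27 * 0.73 = 0.1971
  Item 2: 0.23 * 0.77 = 0.1771
  Item 3: 0.73 * 0.27 = 0.1971
  Item 4: 0.44 * 0.56 = 0.2464
  Item 5: 0.27 * 0.73 = 0.1971
  Item 6: 0.69 * 0.31 = 0.2139
  Item 7: 0.79 * 0.21 = 0.1659
  Item 8: 0.45 * 0.55 = 0.2475
  Item 9: 0.59 * 0.41 = 0.2419
Sum(p_i * q_i) = 0.1971 + 0.1771 + 0.1971 + 0.2464 + 0.1971 + 0.2139 + 0.1659 + 0.2475 + 0.2419 = 1.884
KR-20 = (k/(k-1)) * (1 - Sum(p_i*q_i) / Var_total)
= (9/8) * (1 - 1.884/4.76)
= 1.125 * 0.6042
KR-20 = 0.6797

0.6797


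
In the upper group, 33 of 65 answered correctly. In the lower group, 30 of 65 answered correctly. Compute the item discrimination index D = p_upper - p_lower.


p_upper = 33/65 = 0.5077
p_lower = 30/65 = 0.4615
D = 0.5077 - 0.4615 = 0.0462

0.0462


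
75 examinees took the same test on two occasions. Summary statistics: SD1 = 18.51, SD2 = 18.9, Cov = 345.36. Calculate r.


r = cov(X,Y) / (SD_X * SD_Y)
r = 345.36 / (18.51 * 18.9)
r = 345.36 / 349.839
r = 0.9872

0.9872


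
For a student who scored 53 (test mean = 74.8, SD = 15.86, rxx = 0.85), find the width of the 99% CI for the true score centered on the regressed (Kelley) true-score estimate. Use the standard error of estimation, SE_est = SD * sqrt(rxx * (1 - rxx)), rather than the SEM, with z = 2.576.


True score estimate = 0.85*53 + 0.15*74.8 = 56.27
SE_est = SD * sqrt(rxx * (1 - rxx)) = 15.86 * sqrt(0.85 * 0.15) = 15.86 * sqrt(0.1275) = 5.663153
CI = T_est +/- z * SE_est, so width = 2 * z * SE_est = 2 * 2.576 * 5.663153
Width = 29.1766

29.1766


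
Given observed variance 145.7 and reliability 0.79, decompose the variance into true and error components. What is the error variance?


var_true = rxx * var_obs = 0.79 * 145.7 = 115.103
var_error = var_obs - var_true
var_error = 145.7 - 115.103
var_error = 30.597

30.597


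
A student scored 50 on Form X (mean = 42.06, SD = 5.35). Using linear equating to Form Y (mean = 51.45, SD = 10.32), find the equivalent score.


slope = SD_Y / SD_X = 10.32 / 5.35 ~ 1.929
intercept = mean_Y - slope * mean_X = 51.45 - (10.32 / 5.35) * 42.06 ~ -29.6826
Y = slope * X + intercept. To avoid rounding drift from the rounded slope/intercept, evaluate the equivalent form Y = mean_Y + SD_Y * (X - mean_X) / SD_X at full precision:
Y = 51.45 + 10.32 * (50 - 42.06) / 5.35
Y = 51.45 + 10.32 * 7.94 / 5.35
Y = 51.45 + 81.9408 / 5.35
Y = 51.45 + 15.316
Y = 66.766

66.766


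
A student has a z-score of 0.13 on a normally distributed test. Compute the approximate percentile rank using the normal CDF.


CDF(z) = 0.5 * (1 + erf(z/sqrt(2)))
erf(0.0919) = 0.1034
CDF = 0.5517
Percentile rank = 0.5517 * 100 = 55.17

55.17


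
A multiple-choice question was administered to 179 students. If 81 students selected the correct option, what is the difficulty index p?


Item difficulty p = number correct / total examinees
p = 81 / 179
p = 0.4525

0.4525


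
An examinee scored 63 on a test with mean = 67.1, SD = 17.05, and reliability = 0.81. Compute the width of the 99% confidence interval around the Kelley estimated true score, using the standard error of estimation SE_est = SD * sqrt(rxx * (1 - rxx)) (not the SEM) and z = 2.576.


True score estimate = 0.81*63 + 0.19*67.1 = 63.779
SE_est = SD * sqrt(rxx * (1 - rxx)) = 17.05 * sqrt(0.81 * 0.19) = 17.05 * sqrt(0.1539) = 6.68873
CI = T_est +/- z * SE_est, so width = 2 * z * SE_est = 2 * 2.576 * 6.68873
Width = 34.4603

34.4603


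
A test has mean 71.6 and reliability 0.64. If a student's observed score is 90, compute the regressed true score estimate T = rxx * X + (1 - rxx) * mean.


T_est = rxx * X + (1 - rxx) * mean
T_est = 0.64 * 90 + 0.36 * 71.6
T_est = 57.6 + 25.776
T_est = 83.376

83.376


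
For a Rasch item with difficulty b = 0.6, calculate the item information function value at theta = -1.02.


P = 1/(1+exp(-(-1.02-0.6))) = 0.1652
I = P*(1-P) = 0.1652 * 0.8348
I = 0.1379

0.1379


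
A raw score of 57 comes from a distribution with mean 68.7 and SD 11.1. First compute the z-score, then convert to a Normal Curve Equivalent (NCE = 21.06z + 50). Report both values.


z = (X - mean) / SD = (57 - 68.7) / 11.1
z = -11.7 / 11.1
z = -1.0541
NCE = NCE = 21.06z + 50
Carry z at full precision (z = -11.7 / 11.1) into the conversion:
NCE = 21.06 * (-11.7 / 11.1) + 50 = -246.402 / 11.1 + 50
NCE = -22.1984 + 50
NCE = 27.8016

27.8016


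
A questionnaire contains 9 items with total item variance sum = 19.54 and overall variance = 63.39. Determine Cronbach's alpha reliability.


alpha = (k/(k-1)) * (1 - sum(si^2)/s_total^2)
= (9/8) * (1 - 19.54/63.39)
alpha = 0.7782

0.7782


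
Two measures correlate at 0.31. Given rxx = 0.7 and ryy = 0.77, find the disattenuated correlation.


r_corrected = rxy / sqrt(rxx * ryy)
= 0.31 / sqrt(0.7 * 0.77)
= 0.31 / sqrt(0.539)
= 0.31 / 0.734166
r_corrected = 0.4222

0.4222


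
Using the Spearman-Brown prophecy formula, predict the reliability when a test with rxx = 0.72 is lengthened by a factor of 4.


r_new = (n * rxx) / (1 + (n-1) * rxx)
r_new = (4 * 0.72) / (1 + 3 * 0.72)
r_new = 2.88 / 3.16
r_new = 0.9114

0.9114


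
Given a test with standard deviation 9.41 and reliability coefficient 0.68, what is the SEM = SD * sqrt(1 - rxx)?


SEM = SD * sqrt(1 - rxx)
SEM = 9.41 * sqrt(1 - 0.68)
SEM = 9.41 * sqrt(0.32) = 9.41 * 0.565685
SEM = 5.3231

5.3231


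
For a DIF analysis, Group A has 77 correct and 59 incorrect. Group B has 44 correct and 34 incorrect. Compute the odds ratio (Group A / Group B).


Odds_A = 77/59 = 1.3051
Odds_B = 44/34 = 1.2941
OR = Odds_A / Odds_B = 1.3051 / 1.2941
Exactly, OR = (77 * 34) / (59 * 44) = 2618 / 2596
OR = 1.0085

1.0085


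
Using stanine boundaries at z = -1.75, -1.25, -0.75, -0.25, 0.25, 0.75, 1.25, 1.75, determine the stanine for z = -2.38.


Stanine boundaries: [-1.75, -1.25, -0.75, -0.25, 0.25, 0.75, 1.25, 1.75]
z = -2.38
Check each boundary:
  z < -1.75
  z < -1.25
  z < -0.75
  z < -0.25
  z < 0.25
  z < 0.75
  z < 1.25
  z < 1.75
Highest qualifying boundary gives stanine = 1

1


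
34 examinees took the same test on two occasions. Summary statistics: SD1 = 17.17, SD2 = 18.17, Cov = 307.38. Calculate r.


r = cov(X,Y) / (SD_X * SD_Y)
r = 307.38 / (17.17 * 18.17)
r = 307.38 / 311.9789
r = 0.9853

0.9853


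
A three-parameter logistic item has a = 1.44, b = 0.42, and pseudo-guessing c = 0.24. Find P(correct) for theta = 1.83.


logit = 1.44*(1.83 - 0.42) = 2.0304
P* = 1/(1 + exp(-2.0304)) = 0.884
P = 0.24 + (1 - 0.24) * 0.884
P = 0.9118

0.9118


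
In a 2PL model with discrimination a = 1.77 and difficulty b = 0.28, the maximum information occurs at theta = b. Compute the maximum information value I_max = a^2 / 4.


For 2PL, max info at theta = b = 0.28
I_max = a^2 / 4 = 1.77^2 / 4
= 3.1329 / 4
I_max = 0.7832

0.7832


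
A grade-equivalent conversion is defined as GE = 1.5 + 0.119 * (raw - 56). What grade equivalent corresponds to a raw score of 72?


raw - median = 72 - 56 = 16
slope * diff = 0.119 * 16 = 1.904
GE = 1.5 + 1.904
GE = 3.404

3.404


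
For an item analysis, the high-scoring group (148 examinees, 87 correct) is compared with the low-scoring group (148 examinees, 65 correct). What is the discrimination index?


p_upper = 87/148 = 0.5878
p_lower = 65/148 = 0.4392
D = 0.5878 - 0.4392 = 0.1486

0.1486


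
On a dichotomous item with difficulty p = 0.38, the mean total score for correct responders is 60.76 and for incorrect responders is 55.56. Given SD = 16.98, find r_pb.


q = 1 - p = 0.62
rpb = ((M1 - M0) / SD) * sqrt(p * q)
rpb = ((60.76 - 55.56) / 16.98) * sqrt(0.38 * 0.62)
rpb = 0.1486

0.1486


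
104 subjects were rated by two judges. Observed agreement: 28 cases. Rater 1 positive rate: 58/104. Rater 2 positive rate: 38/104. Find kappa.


P_o = 28/104 = 0.269231
P_e = (58*38 + 46*66) / 10816 = 0.484467
kappa = (P_o - P_e) / (1 - P_e)
kappa = (0.269231 - 0.484467) / (1 - 0.484467)
kappa = -0.4175

-0.4175


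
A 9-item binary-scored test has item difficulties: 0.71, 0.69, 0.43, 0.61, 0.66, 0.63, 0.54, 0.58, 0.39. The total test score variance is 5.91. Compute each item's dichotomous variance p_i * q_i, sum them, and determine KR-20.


For each item, compute p_i * q_i:
  Item 1: 0.71 * 0.29 = 0.2059
  Item 2: 0.69 * 0.31 = 0.2139
  Item 3: 0.43 * 0.57 = 0.2451
  Item 4: 0.61 * 0.39 = 0.2379
  Item 5: 0.66 * 0.34 = 0.2244
  Item 6: 0.63 * 0.37 = 0.2331
  Item 7: 0.54 * 0.46 = 0.2484
  Item 8: 0.58 * 0.42 = 0.2436
  Item 9: 0.39 * 0.61 = 0.2379
Sum(p_i * q_i) = 0.2059 + 0.2139 + 0.2451 + 0.2379 + 0.2244 + 0.2331 + 0.2484 + 0.2436 + 0.2379 = 2.0902
KR-20 = (k/(k-1)) * (1 - Sum(p_i*q_i) / Var_total)
= (9/8) * (1 - 2.0902/5.91)
= 1.125 * 0.6463
KR-20 = 0.7271

0.7271


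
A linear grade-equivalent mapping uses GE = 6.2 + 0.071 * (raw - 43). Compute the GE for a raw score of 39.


raw - median = 39 - 43 = -4
slope * diff = 0.071 * -4 = -0.284
GE = 6.2 + -0.284
GE = 5.916

5.916


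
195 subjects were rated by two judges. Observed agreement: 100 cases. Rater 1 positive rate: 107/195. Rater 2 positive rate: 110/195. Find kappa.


P_o = 100/195 = 0.512821
P_e = (107*110 + 88*85) / 38025 = 0.506246
kappa = (P_o - P_e) / (1 - P_e)
kappa = (0.512821 - 0.506246) / (1 - 0.506246)
kappa = 0.0133

0.0133


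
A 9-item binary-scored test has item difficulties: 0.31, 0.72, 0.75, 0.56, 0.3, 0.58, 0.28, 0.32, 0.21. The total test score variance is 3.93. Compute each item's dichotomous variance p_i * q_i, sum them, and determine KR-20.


For each item, compute p_i * q_i:
  Item 1: 0.31 * 0.69 = 0.2139
  Item 2: 0.72 * 0.28 = 0.2016
  Item 3: 0.75 * 0.25 = 0.1875
  Item 4: 0.56 * 0.44 = 0.2464
  Item 5: 0.3 * 0.7 = 0.21
  Item 6: 0.58 * 0.42 = 0.2436
  Item 7: 0.28 * 0.72 = 0.2016
  Item 8: 0.32 * 0.68 = 0.2176
  Item 9: 0.21 * 0.79 = 0.1659
Sum(p_i * q_i) = 0.2139 + 0.2016 + 0.1875 + 0.2464 + 0.21 + 0.2436 + 0.2016 + 0.2176 + 0.1659 = 1.8881
KR-20 = (k/(k-1)) * (1 - Sum(p_i*q_i) / Var_total)
= (9/8) * (1 - 1.8881/3.93)
= 1.125 * 0.5196
KR-20 = 0.5845

0.5845


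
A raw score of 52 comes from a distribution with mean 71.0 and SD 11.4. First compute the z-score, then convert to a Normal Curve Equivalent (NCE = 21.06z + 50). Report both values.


z = (X - mean) / SD = (52 - 71.0) / 11.4
z = -19.0 / 11.4
z = -1.6667
NCE = NCE = 21.06z + 50
Carry z at full precision (z = -19.0 / 11.4) into the conversion:
NCE = 21.06 * (-19.0 / 11.4) + 50 = -400.14 / 11.4 + 50
NCE = -35.1 + 50
NCE = 14.9

14.9


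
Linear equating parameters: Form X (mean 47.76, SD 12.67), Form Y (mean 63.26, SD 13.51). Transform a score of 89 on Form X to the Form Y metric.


slope = SD_Y / SD_X = 13.51 / 12.67 ~ 1.0663
intercept = mean_Y - slope * mean_X = 63.26 - (13.51 / 12.67) * 47.76 ~ 12.3336
Y = slope * X + intercept. To avoid rounding drift from the rounded slope/intercept, evaluate the equivalent form Y = mean_Y + SD_Y * (X - mean_X) / SD_X at full precision:
Y = 63.26 + 13.51 * (89 - 47.76) / 12.67
Y = 63.26 + 13.51 * 41.24 / 12.67
Y = 63.26 + 557.1524 / 12.67
Y = 63.26 + 43.9741
Y = 107.2341

107.2341


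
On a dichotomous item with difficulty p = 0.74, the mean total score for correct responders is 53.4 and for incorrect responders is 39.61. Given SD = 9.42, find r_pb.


q = 1 - p = 0.26
rpb = ((M1 - M0) / SD) * sqrt(p * q)
rpb = ((53.4 - 39.61) / 9.42) * sqrt(0.74 * 0.26)
rpb = 0.6421

0.6421


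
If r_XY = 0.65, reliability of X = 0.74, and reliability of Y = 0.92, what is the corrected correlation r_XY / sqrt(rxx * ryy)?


r_corrected = rxy / sqrt(rxx * ryy)
= 0.65 / sqrt(0.74 * 0.92)
= 0.65 / sqrt(0.6808)
= 0.65 / 0.825106
r_corrected = 0.7878

0.7878


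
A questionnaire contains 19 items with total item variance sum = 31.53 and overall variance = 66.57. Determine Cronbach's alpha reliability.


alpha = (k/(k-1)) * (1 - sum(si^2)/s_total^2)
= (19/18) * (1 - 31.53/66.57)
alpha = 0.5556

0.5556


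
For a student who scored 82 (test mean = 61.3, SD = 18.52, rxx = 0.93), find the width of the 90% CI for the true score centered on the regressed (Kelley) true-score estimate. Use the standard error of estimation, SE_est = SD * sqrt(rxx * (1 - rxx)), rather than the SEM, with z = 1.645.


True score estimate = 0.93*82 + 0.07*61.3 = 80.551
SE_est = SD * sqrt(rxx * (1 - rxx)) = 18.52 * sqrt(0.93 * 0.07) = 18.52 * sqrt(0.0651) = 4.725323
CI = T_est +/- z * SE_est, so width = 2 * z * SE_est = 2 * 1.645 * 4.725323
Width = 15.5463

15.5463


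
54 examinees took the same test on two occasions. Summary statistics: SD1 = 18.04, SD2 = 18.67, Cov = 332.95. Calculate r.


r = cov(X,Y) / (SD_X * SD_Y)
r = 332.95 / (18.04 * 18.67)
r = 332.95 / 336.8068
r = 0.9885

0.9885


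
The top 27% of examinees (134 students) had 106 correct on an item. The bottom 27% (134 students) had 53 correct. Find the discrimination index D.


p_upper = 106/134 = 0.791
p_lower = 53/134 = 0.3955
D = 0.791 - 0.3955 = 0.3955

0.3955


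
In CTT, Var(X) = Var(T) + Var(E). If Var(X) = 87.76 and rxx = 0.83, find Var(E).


var_true = rxx * var_obs = 0.83 * 87.76 = 72.8408
var_error = var_obs - var_true
var_error = 87.76 - 72.8408
var_error = 14.9192

14.9192


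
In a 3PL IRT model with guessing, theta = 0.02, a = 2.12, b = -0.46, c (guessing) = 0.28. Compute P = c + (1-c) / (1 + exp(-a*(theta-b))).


logit = 2.12*(0.02 - -0.46) = 1.0176
P* = 1/(1 + exp(-1.0176)) = 0.7345
P = 0.28 + (1 - 0.28) * 0.7345
P = 0.8088

0.8088


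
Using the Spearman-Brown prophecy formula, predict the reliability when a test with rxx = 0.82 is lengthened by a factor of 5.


r_new = (n * rxx) / (1 + (n-1) * rxx)
r_new = (5 * 0.82) / (1 + 4 * 0.82)
r_new = 4.1 / 4.28
r_new = 0.9579

0.9579


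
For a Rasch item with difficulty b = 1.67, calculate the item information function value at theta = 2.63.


P = 1/(1+exp(-(2.63-1.67))) = 0.7231
I = P*(1-P) = 0.7231 * 0.2769
I = 0.2002

0.2002


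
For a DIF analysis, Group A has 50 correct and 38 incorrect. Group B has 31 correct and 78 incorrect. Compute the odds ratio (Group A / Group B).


Odds_A = 50/38 = 1.3158
Odds_B = 31/78 = 0.3974
OR = Odds_A / Odds_B = 1.3158 / 0.3974
Exactly, OR = (50 * 78) / (38 * 31) = 3900 / 1178
OR = 3.3107

3.3107


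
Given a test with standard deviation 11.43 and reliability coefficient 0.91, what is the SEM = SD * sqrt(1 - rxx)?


SEM = SD * sqrt(1 - rxx)
SEM = 11.43 * sqrt(1 - 0.91)
SEM = 11.43 * sqrt(0.09) = 11.43 * 0.3
SEM = 3.429

3.429


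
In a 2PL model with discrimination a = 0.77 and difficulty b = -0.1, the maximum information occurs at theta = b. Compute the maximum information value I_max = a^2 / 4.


For 2PL, max info at theta = b = -0.1
I_max = a^2 / 4 = 0.77^2 / 4
= 0.5929 / 4
I_max = 0.1482

0.1482


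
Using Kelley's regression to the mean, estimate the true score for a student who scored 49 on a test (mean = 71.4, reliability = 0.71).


T_est = rxx * X + (1 - rxx) * mean
T_est = 0.71 * 49 + 0.29 * 71.4
T_est = 34.79 + 20.706
T_est = 55.496

55.496


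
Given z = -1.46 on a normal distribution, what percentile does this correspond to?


CDF(z) = 0.5 * (1 + erf(z/sqrt(2)))
erf(-1.0324) = -0.8557
CDF = 0.0721
Percentile rank = 0.0721 * 100 = 7.21

7.21


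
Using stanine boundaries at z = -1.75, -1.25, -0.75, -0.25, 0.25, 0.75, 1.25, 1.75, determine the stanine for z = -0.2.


Stanine boundaries: [-1.75, -1.25, -0.75, -0.25, 0.25, 0.75, 1.25, 1.75]
z = -0.2
Check each boundary:
  z >= -1.75 -> could be stanine 2
  z >= -1.25 -> could be stanine 3
  z >= -0.75 -> could be stanine 4
  z >= -0.25 -> could be stanine 5
  z < 0.25
  z < 0.75
  z < 1.25
  z < 1.75
Highest qualifying boundary gives stanine = 5

5


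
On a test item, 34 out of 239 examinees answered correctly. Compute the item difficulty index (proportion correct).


Item difficulty p = number correct / total examinees
p = 34 / 239
p = 0.1423

0.1423


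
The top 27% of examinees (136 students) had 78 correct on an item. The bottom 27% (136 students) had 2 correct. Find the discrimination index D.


p_upper = 78/136 = 0.5735
p_lower = 2/136 = 0.0147
D = 0.5735 - 0.0147 = 0.5588

0.5588


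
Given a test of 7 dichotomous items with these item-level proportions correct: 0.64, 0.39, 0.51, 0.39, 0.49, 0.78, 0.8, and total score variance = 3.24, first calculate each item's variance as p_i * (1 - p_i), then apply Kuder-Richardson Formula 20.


For each item, compute p_i * q_i:
  Item 1: 0.64 * 0.36 = 0.2304
  Item 2: 0.39 * 0.61 = 0.2379
  Item 3: 0.51 * 0.49 = 0.2499
  Item 4: 0.39 * 0.61 = 0.2379
  Item 5: 0.49 * 0.51 = 0.2499
  Item 6: 0.78 * 0.22 = 0.1716
  Item 7: 0.8 * 0.2 = 0.16
Sum(p_i * q_i) = 0.2304 + 0.2379 + 0.2499 + 0.2379 + 0.2499 + 0.1716 + 0.16 = 1.5376
KR-20 = (k/(k-1)) * (1 - Sum(p_i*q_i) / Var_total)
= (7/6) * (1 - 1.5376/3.24)
= 1.1667 * 0.5254
KR-20 = 0.613

0.613


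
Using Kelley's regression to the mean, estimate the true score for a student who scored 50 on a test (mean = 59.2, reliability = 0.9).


T_est = rxx * X + (1 - rxx) * mean
T_est = 0.9 * 50 + 0.1 * 59.2
T_est = 45.0 + 5.92
T_est = 50.92

50.92


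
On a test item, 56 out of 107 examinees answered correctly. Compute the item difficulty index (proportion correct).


Item difficulty p = number correct / total examinees
p = 56 / 107
p = 0.5234

0.5234


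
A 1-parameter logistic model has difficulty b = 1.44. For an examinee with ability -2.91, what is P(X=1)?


theta - b = -2.91 - 1.44 = -4.35
exp(-(theta - b)) = exp(4.35) = 77.4785
P = 1 / (1 + 77.4785)
P = 0.0127

0.0127


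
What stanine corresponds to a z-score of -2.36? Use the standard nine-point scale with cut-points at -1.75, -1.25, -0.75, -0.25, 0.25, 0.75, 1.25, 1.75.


Stanine boundaries: [-1.75, -1.25, -0.75, -0.25, 0.25, 0.75, 1.25, 1.75]
z = -2.36
Check each boundary:
  z < -1.75
  z < -1.25
  z < -0.75
  z < -0.25
  z < 0.25
  z < 0.75
  z < 1.25
  z < 1.75
Highest qualifying boundary gives stanine = 1

1


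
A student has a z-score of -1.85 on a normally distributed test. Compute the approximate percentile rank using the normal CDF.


CDF(z) = 0.5 * (1 + erf(z/sqrt(2)))
erf(-1.3081) = -0.9357
CDF = 0.0322
Percentile rank = 0.0322 * 100 = 3.22

3.22


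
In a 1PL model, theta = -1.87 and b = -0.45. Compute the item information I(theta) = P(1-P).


P = 1/(1+exp(-(-1.87--0.45))) = 0.1947
I = P*(1-P) = 0.1947 * 0.8053
I = 0.1568

0.1568


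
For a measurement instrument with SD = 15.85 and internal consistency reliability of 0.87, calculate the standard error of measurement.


SEM = SD * sqrt(1 - rxx)
SEM = 15.85 * sqrt(1 - 0.87)
SEM = 15.85 * sqrt(0.13) = 15.85 * 0.360555
SEM = 5.7148

5.7148


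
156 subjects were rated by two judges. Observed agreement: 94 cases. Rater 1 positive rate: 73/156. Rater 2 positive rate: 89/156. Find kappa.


P_o = 94/156 = 0.602564
P_e = (73*89 + 83*67) / 24336 = 0.49548
kappa = (P_o - P_e) / (1 - P_e)
kappa = (0.602564 - 0.49548) / (1 - 0.49548)
kappa = 0.2122

0.2122


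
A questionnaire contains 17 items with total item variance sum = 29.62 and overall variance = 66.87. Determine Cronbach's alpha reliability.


alpha = (k/(k-1)) * (1 - sum(si^2)/s_total^2)
= (17/16) * (1 - 29.62/66.87)
alpha = 0.5919

0.5919


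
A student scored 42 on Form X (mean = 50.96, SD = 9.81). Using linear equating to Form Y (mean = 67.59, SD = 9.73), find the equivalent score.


slope = SD_Y / SD_X = 9.73 / 9.81 ~ 0.9918
intercept = mean_Y - slope * mean_X = 67.59 - (9.73 / 9.81) * 50.96 ~ 17.0456
Y = slope * X + intercept. To avoid rounding drift from the rounded slope/intercept, evaluate the equivalent form Y = mean_Y + SD_Y * (X - mean_X) / SD_X at full precision:
Y = 67.59 + 9.73 * (42 - 50.96) / 9.81
Y = 67.59 - 9.73 * 8.96 / 9.81
Y = 67.59 - 87.1808 / 9.81
Y = 67.59 - 8.8869
Y = 58.7031

58.7031


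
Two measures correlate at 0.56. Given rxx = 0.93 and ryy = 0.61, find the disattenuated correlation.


r_corrected = rxy / sqrt(rxx * ryy)
= 0.56 / sqrt(0.93 * 0.61)
= 0.56 / sqrt(0.5673)
= 0.56 / 0.753193
r_corrected = 0.7435

0.7435


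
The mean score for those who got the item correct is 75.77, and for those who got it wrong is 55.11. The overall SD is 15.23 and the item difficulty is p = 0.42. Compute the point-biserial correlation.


q = 1 - p = 0.58
rpb = ((M1 - M0) / SD) * sqrt(p * q)
rpb = ((75.77 - 55.11) / 15.23) * sqrt(0.42 * 0.58)
rpb = 0.6695

0.6695


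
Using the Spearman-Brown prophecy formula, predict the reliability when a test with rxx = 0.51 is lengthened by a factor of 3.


r_new = (n * rxx) / (1 + (n-1) * rxx)
r_new = (3 * 0.51) / (1 + 2 * 0.51)
r_new = 1.53 / 2.02
r_new = 0.7574

0.7574


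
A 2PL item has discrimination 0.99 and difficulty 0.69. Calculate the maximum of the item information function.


For 2PL, max info at theta = b = 0.69
I_max = a^2 / 4 = 0.99^2 / 4
= 0.9801 / 4
I_max = 0.245

0.245


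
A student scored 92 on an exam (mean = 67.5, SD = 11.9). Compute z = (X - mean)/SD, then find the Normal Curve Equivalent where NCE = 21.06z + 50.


z = (X - mean) / SD = (92 - 67.5) / 11.9
z = 24.5 / 11.9
z = 2.0588
NCE = NCE = 21.06z + 50
Carry z at full precision (z = 24.5 / 11.9) into the conversion:
NCE = 21.06 * (24.5 / 11.9) + 50 = 515.97 / 11.9 + 50
NCE = 43.3588 + 50
NCE = 93.3588

93.3588


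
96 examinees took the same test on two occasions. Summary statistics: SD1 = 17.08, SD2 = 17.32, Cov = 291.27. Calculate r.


r = cov(X,Y) / (SD_X * SD_Y)
r = 291.27 / (17.08 * 17.32)
r = 291.27 / 295.8256
r = 0.9846

0.9846


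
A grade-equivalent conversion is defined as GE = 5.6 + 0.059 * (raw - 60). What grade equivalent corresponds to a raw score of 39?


raw - median = 39 - 60 = -21
slope * diff = 0.059 * -21 = -1.239
GE = 5.6 + -1.239
GE = 4.361

4.361


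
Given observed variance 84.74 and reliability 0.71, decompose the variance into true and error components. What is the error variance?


var_true = rxx * var_obs = 0.71 * 84.74 = 60.1654
var_error = var_obs - var_true
var_error = 84.74 - 60.1654
var_error = 24.5746

24.5746


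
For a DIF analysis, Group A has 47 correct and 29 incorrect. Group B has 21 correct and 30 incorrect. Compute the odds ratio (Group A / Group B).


Odds_A = 47/29 = 1.6207
Odds_B = 21/30 = 0.7
OR = Odds_A / Odds_B = 1.6207 / 0.7
Exactly, OR = (47 * 30) / (29 * 21) = 1410 / 609
OR = 2.3153

2.3153


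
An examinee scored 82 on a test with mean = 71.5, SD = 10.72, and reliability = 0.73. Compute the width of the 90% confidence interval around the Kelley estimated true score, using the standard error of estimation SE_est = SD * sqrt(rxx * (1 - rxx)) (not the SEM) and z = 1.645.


True score estimate = 0.73*82 + 0.27*71.5 = 79.165
SE_est = SD * sqrt(rxx * (1 - rxx)) = 10.72 * sqrt(0.73 * 0.27) = 10.72 * sqrt(0.1971) = 4.759245
CI = T_est +/- z * SE_est, so width = 2 * z * SE_est = 2 * 1.645 * 4.759245
Width = 15.6579

15.6579


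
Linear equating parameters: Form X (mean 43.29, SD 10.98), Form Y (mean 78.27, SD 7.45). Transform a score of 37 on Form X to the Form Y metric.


slope = SD_Y / SD_X = 7.45 / 10.98 ~ 0.6785
intercept = mean_Y - slope * mean_X = 78.27 - (7.45 / 10.98) * 43.29 ~ 48.8975
Y = slope * X + intercept. To avoid rounding drift from the rounded slope/intercept, evaluate the equivalent form Y = mean_Y + SD_Y * (X - mean_X) / SD_X at full precision:
Y = 78.27 + 7.45 * (37 - 43.29) / 10.98
Y = 78.27 - 7.45 * 6.29 / 10.98
Y = 78.27 - 46.8605 / 10.98
Y = 78.27 - 4.2678
Y = 74.0022

74.0022


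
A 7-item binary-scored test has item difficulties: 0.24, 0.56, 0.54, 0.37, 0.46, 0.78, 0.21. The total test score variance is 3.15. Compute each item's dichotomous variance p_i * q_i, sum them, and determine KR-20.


For each item, compute p_i * q_i:
  Item 1: 0.24 * 0.76 = 0.1824
  Item 2: 0.56 * 0.44 = 0.2464
  Item 3: 0.54 * 0.46 = 0.2484
  Item 4: 0.37 * 0.63 = 0.2331
  Item 5: 0.46 * 0.54 = 0.2484
  Item 6: 0.78 * 0.22 = 0.1716
  Item 7: 0.21 * 0.79 = 0.1659
Sum(p_i * q_i) = 0.1824 + 0.2464 + 0.2484 + 0.2331 + 0.2484 + 0.1716 + 0.1659 = 1.4962
KR-20 = (k/(k-1)) * (1 - Sum(p_i*q_i) / Var_total)
= (7/6) * (1 - 1.4962/3.15)
= 1.1667 * 0.525
KR-20 = 0.6125

0.6125


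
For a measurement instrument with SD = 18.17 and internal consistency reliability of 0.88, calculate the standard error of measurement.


SEM = SD * sqrt(1 - rxx)
SEM = 18.17 * sqrt(1 - 0.88)
SEM = 18.17 * sqrt(0.12) = 18.17 * 0.34641
SEM = 6.2943

6.2943


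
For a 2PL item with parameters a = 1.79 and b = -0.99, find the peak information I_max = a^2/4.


For 2PL, max info at theta = b = -0.99
I_max = a^2 / 4 = 1.79^2 / 4
= 3.2041 / 4
I_max = 0.801

0.801


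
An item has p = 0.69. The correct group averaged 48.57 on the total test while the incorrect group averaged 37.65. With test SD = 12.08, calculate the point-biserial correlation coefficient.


q = 1 - p = 0.31
rpb = ((M1 - M0) / SD) * sqrt(p * q)
rpb = ((48.57 - 37.65) / 12.08) * sqrt(0.69 * 0.31)
rpb = 0.4181

0.4181


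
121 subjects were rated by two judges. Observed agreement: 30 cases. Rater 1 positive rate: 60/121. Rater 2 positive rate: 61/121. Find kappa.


P_o = 30/121 = 0.247934
P_e = (60*61 + 61*60) / 14641 = 0.499966
kappa = (P_o - P_e) / (1 - P_e)
kappa = (0.247934 - 0.499966) / (1 - 0.499966)
kappa = -0.504

-0.504


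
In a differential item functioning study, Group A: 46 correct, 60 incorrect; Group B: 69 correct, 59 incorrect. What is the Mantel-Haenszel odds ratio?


Odds_A = 46/60 = 0.7667
Odds_B = 69/59 = 1.1695
OR = Odds_A / Odds_B = 0.7667 / 1.1695
Exactly, OR = (46 * 59) / (60 * 69) = 2714 / 4140
OR = 0.6556

0.6556


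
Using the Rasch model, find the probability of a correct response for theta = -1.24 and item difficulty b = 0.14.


theta - b = -1.24 - 0.14 = -1.38
exp(-(theta - b)) = exp(1.38) = 3.9749
P = 1 / (1 + 3.9749)
P = 0.201

0.201


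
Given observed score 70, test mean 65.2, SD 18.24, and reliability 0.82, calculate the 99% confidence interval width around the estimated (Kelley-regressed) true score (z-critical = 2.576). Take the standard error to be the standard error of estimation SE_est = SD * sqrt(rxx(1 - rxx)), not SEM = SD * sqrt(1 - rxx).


True score estimate = 0.82*70 + 0.18*65.2 = 69.136
SE_est = SD * sqrt(rxx * (1 - rxx)) = 18.24 * sqrt(0.82 * 0.18) = 18.24 * sqrt(0.1476) = 7.007579
CI = T_est +/- z * SE_est, so width = 2 * z * SE_est = 2 * 2.576 * 7.007579
Width = 36.103

36.103


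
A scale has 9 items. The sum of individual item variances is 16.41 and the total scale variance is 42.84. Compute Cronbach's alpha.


alpha = (k/(k-1)) * (1 - sum(si^2)/s_total^2)
= (9/8) * (1 - 16.41/42.84)
alpha = 0.6941

0.6941


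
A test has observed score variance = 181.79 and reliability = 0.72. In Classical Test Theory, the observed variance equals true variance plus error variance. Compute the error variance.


var_true = rxx * var_obs = 0.72 * 181.79 = 130.8888
var_error = var_obs - var_true
var_error = 181.79 - 130.8888
var_error = 50.9012

50.9012


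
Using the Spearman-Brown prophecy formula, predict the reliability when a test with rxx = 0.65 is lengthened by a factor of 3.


r_new = (n * rxx) / (1 + (n-1) * rxx)
r_new = (3 * 0.65) / (1 + 2 * 0.65)
r_new = 1.95 / 2.3
r_new = 0.8478

0.8478


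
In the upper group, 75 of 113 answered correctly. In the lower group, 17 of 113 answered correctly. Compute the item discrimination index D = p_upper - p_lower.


p_upper = 75/113 = 0.6637
p_lower = 17/113 = 0.1504
D = 0.6637 - 0.1504 = 0.5133

0.5133


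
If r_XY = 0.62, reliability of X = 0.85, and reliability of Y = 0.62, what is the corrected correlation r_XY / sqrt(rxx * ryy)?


r_corrected = rxy / sqrt(rxx * ryy)
= 0.62 / sqrt(0.85 * 0.62)
= 0.62 / sqrt(0.527)
= 0.62 / 0.725948
r_corrected = 0.8541

0.8541


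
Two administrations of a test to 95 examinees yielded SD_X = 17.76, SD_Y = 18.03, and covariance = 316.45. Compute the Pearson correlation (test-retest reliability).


r = cov(X,Y) / (SD_X * SD_Y)
r = 316.45 / (17.76 * 18.03)
r = 316.45 / 320.2128
r = 0.9882

0.9882


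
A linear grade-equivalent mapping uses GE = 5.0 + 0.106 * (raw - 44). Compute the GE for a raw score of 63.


raw - median = 63 - 44 = 19
slope * diff = 0.106 * 19 = 2.014
GE = 5.0 + 2.014
GE = 7.014

7.014


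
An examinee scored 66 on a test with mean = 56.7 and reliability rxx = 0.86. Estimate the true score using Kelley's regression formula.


T_est = rxx * X + (1 - rxx) * mean
T_est = 0.86 * 66 + 0.14 * 56.7
T_est = 56.76 + 7.938
T_est = 64.698

64.698


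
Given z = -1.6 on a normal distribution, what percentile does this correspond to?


CDF(z) = 0.5 * (1 + erf(z/sqrt(2)))
erf(-1.1314) = -0.8904
CDF = 0.0548
Percentile rank = 0.0548 * 100 = 5.48

5.48


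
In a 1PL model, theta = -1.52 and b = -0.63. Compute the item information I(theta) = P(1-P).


P = 1/(1+exp(-(-1.52--0.63))) = 0.2911
I = P*(1-P) = 0.2911 * 0.7089
I = 0.2064

0.2064


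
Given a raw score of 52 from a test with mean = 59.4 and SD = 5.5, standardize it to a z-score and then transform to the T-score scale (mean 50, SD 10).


z = (X - mean) / SD = (52 - 59.4) / 5.5
z = -7.4 / 5.5
z = -1.3455
T-score = T = 50 + 10z
Carry z at full precision (z = -7.4 / 5.5) into the conversion:
T-score = 50 + 10 * (-7.4 / 5.5) = 50 + -74 / 5.5
T-score = 50 + -13.4545
T-score = 36.5455

36.5455


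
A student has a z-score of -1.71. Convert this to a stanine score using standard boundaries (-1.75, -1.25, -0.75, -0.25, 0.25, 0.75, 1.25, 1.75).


Stanine boundaries: [-1.75, -1.25, -0.75, -0.25, 0.25, 0.75, 1.25, 1.75]
z = -1.71
Check each boundary:
  z >= -1.75 -> could be stanine 2
  z < -1.25
  z < -0.75
  z < -0.25
  z < 0.25
  z < 0.75
  z < 1.25
  z < 1.75
Highest qualifying boundary gives stanine = 2

2


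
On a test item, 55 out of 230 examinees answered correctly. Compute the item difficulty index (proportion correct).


Item difficulty p = number correct / total examinees
p = 55 / 230
p = 0.2391

0.2391


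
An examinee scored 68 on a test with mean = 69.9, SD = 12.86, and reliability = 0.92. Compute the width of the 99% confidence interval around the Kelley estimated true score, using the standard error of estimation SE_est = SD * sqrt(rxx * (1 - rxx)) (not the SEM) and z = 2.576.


True score estimate = 0.92*68 + 0.08*69.9 = 68.152
SE_est = SD * sqrt(rxx * (1 - rxx)) = 12.86 * sqrt(0.92 * 0.08) = 12.86 * sqrt(0.0736) = 3.488831
CI = T_est +/- z * SE_est, so width = 2 * z * SE_est = 2 * 2.576 * 3.488831
Width = 17.9745

17.9745


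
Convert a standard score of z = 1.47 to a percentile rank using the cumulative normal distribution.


CDF(z) = 0.5 * (1 + erf(z/sqrt(2)))
erf(1.0394) = 0.8584
CDF = 0.9292
Percentile rank = 0.9292 * 100 = 92.92

92.92


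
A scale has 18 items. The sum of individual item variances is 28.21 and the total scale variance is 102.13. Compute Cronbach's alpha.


alpha = (k/(k-1)) * (1 - sum(si^2)/s_total^2)
= (18/17) * (1 - 28.21/102.13)
alpha = 0.7664

0.7664


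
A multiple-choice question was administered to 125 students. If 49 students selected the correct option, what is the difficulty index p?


Item difficulty p = number correct / total examinees
p = 49 / 125
p = 0.392

0.392


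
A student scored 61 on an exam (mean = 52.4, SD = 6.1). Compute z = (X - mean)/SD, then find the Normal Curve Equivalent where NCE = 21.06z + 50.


z = (X - mean) / SD = (61 - 52.4) / 6.1
z = 8.6 / 6.1
z = 1.4098
NCE = NCE = 21.06z + 50
Carry z at full precision (z = 8.6 / 6.1) into the conversion:
NCE = 21.06 * (8.6 / 6.1) + 50 = 181.116 / 6.1 + 50
NCE = 29.6911 + 50
NCE = 79.6911

79.6911


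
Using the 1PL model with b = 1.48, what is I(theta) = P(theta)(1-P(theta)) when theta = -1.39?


P = 1/(1+exp(-(-1.39-1.48))) = 0.0537
I = P*(1-P) = 0.0537 * 0.9463
I = 0.0508

0.0508


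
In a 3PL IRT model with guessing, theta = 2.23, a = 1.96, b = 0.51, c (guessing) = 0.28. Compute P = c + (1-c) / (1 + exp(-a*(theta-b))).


logit = 1.96*(2.23 - 0.51) = 3.3712
P* = 1/(1 + exp(-3.3712)) = 0.9668
P = 0.28 + (1 - 0.28) * 0.9668
P = 0.9761

0.9761


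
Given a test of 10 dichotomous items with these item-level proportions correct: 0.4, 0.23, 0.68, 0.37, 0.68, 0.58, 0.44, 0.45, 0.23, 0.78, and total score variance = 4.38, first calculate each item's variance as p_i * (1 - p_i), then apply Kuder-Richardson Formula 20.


For each item, compute p_i * q_i:
  Item 1: 0.4 * 0.6 = 0.24
  Item 2: 0.23 * 0.77 = 0.1771
  Item 3: 0.68 * 0.32 = 0.2176
  Item 4: 0.37 * 0.63 = 0.2331
  Item 5: 0.68 * 0.32 = 0.2176
  Item 6: 0.58 * 0.42 = 0.2436
  Item 7: 0.44 * 0.56 = 0.2464
  Item 8: 0.45 * 0.55 = 0.2475
  Item 9: 0.23 * 0.77 = 0.1771
  Item 10: 0.78 * 0.22 = 0.1716
Sum(p_i * q_i) = 0.24 + 0.1771 + 0.2176 + 0.2331 + 0.2176 + 0.2436 + 0.2464 + 0.2475 + 0.1771 + 0.1716 = 2.1716
KR-20 = (k/(k-1)) * (1 - Sum(p_i*q_i) / Var_total)
= (10/9) * (1 - 2.1716/4.38)
= 1.1111 * 0.5042
KR-20 = 0.5602

0.5602


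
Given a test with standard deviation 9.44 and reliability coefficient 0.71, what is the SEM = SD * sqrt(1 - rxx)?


SEM = SD * sqrt(1 - rxx)
SEM = 9.44 * sqrt(1 - 0.71)
SEM = 9.44 * sqrt(0.29) = 9.44 * 0.538516
SEM = 5.0836

5.0836
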